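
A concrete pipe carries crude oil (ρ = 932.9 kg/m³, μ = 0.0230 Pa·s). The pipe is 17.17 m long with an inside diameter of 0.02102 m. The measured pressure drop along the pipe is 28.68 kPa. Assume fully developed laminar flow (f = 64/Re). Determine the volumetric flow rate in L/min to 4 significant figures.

Q ≈ 20.88 L/min

For laminar flow, f = 64/Re with Re = ρVD/μ, so Darcy-Weisbach reduces to ΔP = 32μLV/D². Solving for V: V = ΔP·D²/(32μL) = 2.868e+04·(0.02102)²/(32·0.023·17.17) = 1.003 m/s.
Check: Re = ρVD/μ = 932.9·1.003·0.02102/0.023 = 854.9 < 2300, so the laminar assumption holds.
Q = V·A = 1.003·(π/4·0.02102²) = 0.000348 m³/s = 20.88 L/min.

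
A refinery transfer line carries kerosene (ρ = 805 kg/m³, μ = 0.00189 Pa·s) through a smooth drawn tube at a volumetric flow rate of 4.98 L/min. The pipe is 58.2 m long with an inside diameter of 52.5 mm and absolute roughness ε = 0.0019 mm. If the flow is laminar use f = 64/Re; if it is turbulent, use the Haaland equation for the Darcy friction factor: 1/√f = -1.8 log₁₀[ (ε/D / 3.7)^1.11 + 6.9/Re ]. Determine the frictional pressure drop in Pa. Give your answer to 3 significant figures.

Q = 4.98 L/min = 4.98/60000 = 8.3e-05 m³/s.
Cross-sectional area A = πD²/4 = π(0.0525)²/4 = 0.002165 m²; mean velocity V = Q/A = 8.3e-05/0.002165 = 0.03834 m/s.
Reynolds number Re = ρVD/μ = 805 · 0.03834 · 0.0525 / 0.00189 = 857.4.
Re < 2300 → laminar flow, so f = 64/Re = 64/857.4 = 0.07465 (the turbulent correlation is not needed).
Darcy-Weisbach: ΔP = f(L/D)(ρV²/2) = 0.07465·(58.2/0.0525)·(805·0.03834²/2) = 0.07465·1109·0.5917 = 48.97 Pa.

ΔP ≈ 49.0 Pa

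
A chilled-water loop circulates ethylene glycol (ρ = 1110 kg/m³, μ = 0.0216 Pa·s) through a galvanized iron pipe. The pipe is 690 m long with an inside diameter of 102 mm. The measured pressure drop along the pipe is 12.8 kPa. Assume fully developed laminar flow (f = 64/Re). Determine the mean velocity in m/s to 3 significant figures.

For laminar flow, f = 64/Re with Re = ρVD/μ, so Darcy-Weisbach reduces to ΔP = 32μLV/D². Solving for V: V = ΔP·D²/(32μL) = 1.28e+04·(0.102)²/(32·0.0216·690) = 0.2792 m/s.
Check: Re = ρVD/μ = 1110·0.2792·0.102/0.0216 = 1464 < 2300, so the laminar assumption holds.

V ≈ 0.279 m/s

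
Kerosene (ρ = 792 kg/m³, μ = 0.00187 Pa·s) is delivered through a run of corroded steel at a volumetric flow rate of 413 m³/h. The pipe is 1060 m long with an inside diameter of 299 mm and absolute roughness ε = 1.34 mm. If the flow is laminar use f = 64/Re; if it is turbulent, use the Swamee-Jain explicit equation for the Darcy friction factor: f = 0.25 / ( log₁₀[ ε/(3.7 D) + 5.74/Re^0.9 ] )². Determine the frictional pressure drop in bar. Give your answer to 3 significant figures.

Q = 413 m³/h = 413/3600 = 0.1147 m³/s.
Cross-sectional area A = πD²/4 = π(0.299)²/4 = 0.07022 m²; mean velocity V = Q/A = 0.1147/0.07022 = 1.634 m/s.
Reynolds number Re = ρVD/μ = 792 · 1.634 · 0.299 / 0.00187 = 2.069e+05.
Re > 4000 → turbulent. Relative roughness ε/D = 0.00134/0.299 = 0.00448. Swamee-Jain: f = 0.25/(log₁₀[0.00448/3.7 + 5.74/2.069e+05^0.9])² = 0.25/(log₁₀[0.00121 + 9.43e-05])² = 0.25/(-2.884)² = 0.03005.
Darcy-Weisbach: ΔP = f(L/D)(ρV²/2) = 0.03005·(1060/0.299)·(792·1.634²/2) = 0.03005·3545·1057 = 1.126e+05 Pa.
ΔP = 1.126e+05 Pa = 1.13 bar.

ΔP ≈ 1.13 bar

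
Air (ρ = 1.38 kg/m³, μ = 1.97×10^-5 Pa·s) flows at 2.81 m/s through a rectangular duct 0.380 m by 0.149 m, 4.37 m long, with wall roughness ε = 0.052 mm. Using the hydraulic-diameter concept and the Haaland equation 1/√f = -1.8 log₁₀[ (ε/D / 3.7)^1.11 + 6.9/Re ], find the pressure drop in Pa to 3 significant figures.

Hydraulic diameter D_h = 4A/P = 4·(0.38·0.149)/(2·(0.38+0.149)) = 0.2265/1.058 = 0.2141 m.
Re = ρVD_h/μ = 1.38·2.81·0.2141/1.97e-05 = 4.214e+04.
ε/D_h = 5.2e-05/0.2141 = 0.000243; Haaland gives 1/√f = -1.8 log₁₀[2.28e-05+0.000164] = 6.713, so f = 0.02219.
ΔP = f(L/D_h)(ρV²/2) = 0.02219·4.37/0.2141·5.448 = 2.468 Pa.

ΔP ≈ 2.47 Pa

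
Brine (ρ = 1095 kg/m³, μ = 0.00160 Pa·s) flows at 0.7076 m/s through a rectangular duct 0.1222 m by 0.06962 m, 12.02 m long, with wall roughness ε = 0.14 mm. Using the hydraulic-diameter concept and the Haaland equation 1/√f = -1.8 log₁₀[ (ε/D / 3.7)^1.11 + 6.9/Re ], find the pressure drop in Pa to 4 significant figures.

ΔP ≈ 954.6 Pa

Hydraulic diameter D_h = 4A/P = 4·(0.1222·0.06962)/(2·(0.1222+0.06962)) = 0.03403/0.3836 = 0.0887 m.
Re = ρVD_h/μ = 1095·0.7076·0.0887/0.0016 = 4.296e+04.
ε/D_h = 0.00014/0.0887 = 0.00158; Haaland gives 1/√f = -1.8 log₁₀[0.000182+0.000161] = 6.238, so f = 0.0257.
ΔP = f(L/D_h)(ρV²/2) = 0.0257·12.02/0.0887·274.1 = 954.6 Pa.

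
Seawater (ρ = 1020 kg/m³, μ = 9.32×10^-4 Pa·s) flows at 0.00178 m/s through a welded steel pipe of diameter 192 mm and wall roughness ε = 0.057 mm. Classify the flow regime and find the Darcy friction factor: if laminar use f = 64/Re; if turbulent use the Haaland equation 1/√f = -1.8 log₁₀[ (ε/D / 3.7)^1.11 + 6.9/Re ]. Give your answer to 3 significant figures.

f ≈ 0.171

Re = ρVD/μ = 1020·0.00178·0.192/0.000932 = 374.
Re < 2300 → laminar, so f = 64/Re = 0.1711 (roughness is irrelevant in laminar flow).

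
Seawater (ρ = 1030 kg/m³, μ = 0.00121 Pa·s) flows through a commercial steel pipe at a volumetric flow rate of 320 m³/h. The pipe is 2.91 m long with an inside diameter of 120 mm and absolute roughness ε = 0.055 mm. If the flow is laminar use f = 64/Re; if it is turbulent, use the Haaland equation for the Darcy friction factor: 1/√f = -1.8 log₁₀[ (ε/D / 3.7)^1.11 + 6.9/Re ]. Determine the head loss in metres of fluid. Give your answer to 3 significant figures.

h_f ≈ 1.30 m

Q = 320 m³/h = 320/3600 = 0.08889 m³/s.
Cross-sectional area A = πD²/4 = π(0.12)²/4 = 0.01131 m²; mean velocity V = Q/A = 0.08889/0.01131 = 7.86 m/s.
Reynolds number Re = ρVD/μ = 1030 · 7.86 · 0.12 / 0.00121 = 8.028e+05.
Re > 4000 → turbulent. Relative roughness ε/D = 5.5e-05/0.12 = 0.000458. Haaland: 1/√f = -1.8 log₁₀[(0.000458/3.7)^1.11 + 6.9/8.028e+05] = -1.8 log₁₀[4.6e-05 + 8.59e-06] = 7.672, so f = 0.01699.
Darcy-Weisbach: ΔP = f(L/D)(ρV²/2) = 0.01699·(2.91/0.12)·(1030·7.86²/2) = 0.01699·24.25·3.181e+04 = 1.311e+04 Pa.
Head loss h_f = ΔP/(ρg) = 1.311e+04/(1030·9.81) = 1.30 m.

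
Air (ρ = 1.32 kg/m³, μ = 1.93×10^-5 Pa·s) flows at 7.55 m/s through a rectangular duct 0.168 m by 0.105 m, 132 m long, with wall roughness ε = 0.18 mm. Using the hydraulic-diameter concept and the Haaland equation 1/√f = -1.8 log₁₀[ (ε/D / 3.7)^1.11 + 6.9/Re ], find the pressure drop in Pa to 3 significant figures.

ΔP ≈ 924 Pa

Hydraulic diameter D_h = 4A/P = 4·(0.168·0.105)/(2·(0.168+0.105)) = 0.07056/0.546 = 0.1292 m.
Re = ρVD_h/μ = 1.32·7.55·0.1292/1.93e-05 = 6.673e+04.
ε/D_h = 0.00018/0.1292 = 0.00139; Haaland gives 1/√f = -1.8 log₁₀[0.000158+0.000103] = 6.448, so f = 0.02405.
ΔP = f(L/D_h)(ρV²/2) = 0.02405·132/0.1292·37.62 = 924.1 Pa.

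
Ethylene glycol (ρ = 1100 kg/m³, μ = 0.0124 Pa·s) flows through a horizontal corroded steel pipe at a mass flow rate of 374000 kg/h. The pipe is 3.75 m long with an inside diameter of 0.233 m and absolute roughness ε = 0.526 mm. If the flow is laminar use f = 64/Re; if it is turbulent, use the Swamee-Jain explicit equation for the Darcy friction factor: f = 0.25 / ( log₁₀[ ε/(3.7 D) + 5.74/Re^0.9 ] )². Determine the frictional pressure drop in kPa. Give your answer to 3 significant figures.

ΔP ≈ 1.20 kPa

ṁ = 374000 kg/h = 374000/3600 = 103.9 kg/s.
A = πD²/4 = π(0.233)²/4 = 0.04264 m²; mean velocity V = ṁ/(ρA) = 103.9/(1100 · 0.04264) = 2.215 m/s.
Reynolds number Re = ρVD/μ = 1100 · 2.215 · 0.233 / 0.0124 = 4.578e+04.
Re > 4000 → turbulent. Relative roughness ε/D = 0.000526/0.233 = 0.00226. Swamee-Jain: f = 0.25/(log₁₀[0.00226/3.7 + 5.74/4.578e+04^0.9])² = 0.25/(log₁₀[0.00061 + 0.000367])² = 0.25/(-3.01)² = 0.02759.
Darcy-Weisbach: ΔP = f(L/D)(ρV²/2) = 0.02759·(3.75/0.233)·(1100·2.215²/2) = 0.02759·16.09·2698 = 1198 Pa.
ΔP = 1198 Pa = 1.20 kPa.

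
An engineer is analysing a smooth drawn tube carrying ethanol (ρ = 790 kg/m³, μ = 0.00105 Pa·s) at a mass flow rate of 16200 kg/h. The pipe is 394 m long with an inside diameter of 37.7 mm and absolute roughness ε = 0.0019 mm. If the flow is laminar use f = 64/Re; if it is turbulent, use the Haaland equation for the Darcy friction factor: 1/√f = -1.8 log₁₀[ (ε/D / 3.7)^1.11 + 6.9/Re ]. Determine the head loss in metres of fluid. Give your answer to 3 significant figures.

h_f ≈ 233 m

ṁ = 16200 kg/h = 16200/3600 = 4.5 kg/s.
A = πD²/4 = π(0.0377)²/4 = 0.001116 m²; mean velocity V = ṁ/(ρA) = 4.5/(790 · 0.001116) = 5.103 m/s.
Reynolds number Re = ρVD/μ = 790 · 5.103 · 0.0377 / 0.00105 = 1.447e+05.
Re > 4000 → turbulent. Relative roughness ε/D = 1.9e-06/0.0377 = 5.04e-05. Haaland: 1/√f = -1.8 log₁₀[(5.04e-05/3.7)^1.11 + 6.9/1.447e+05] = -1.8 log₁₀[3.97e-06 + 4.77e-05] = 7.717, so f = 0.01679.
Darcy-Weisbach: ΔP = f(L/D)(ρV²/2) = 0.01679·(394/0.0377)·(790·5.103²/2) = 0.01679·1.045e+04·1.029e+04 = 1.805e+06 Pa.
Head loss h_f = ΔP/(ρg) = 1.805e+06/(790·9.81) = 233 m.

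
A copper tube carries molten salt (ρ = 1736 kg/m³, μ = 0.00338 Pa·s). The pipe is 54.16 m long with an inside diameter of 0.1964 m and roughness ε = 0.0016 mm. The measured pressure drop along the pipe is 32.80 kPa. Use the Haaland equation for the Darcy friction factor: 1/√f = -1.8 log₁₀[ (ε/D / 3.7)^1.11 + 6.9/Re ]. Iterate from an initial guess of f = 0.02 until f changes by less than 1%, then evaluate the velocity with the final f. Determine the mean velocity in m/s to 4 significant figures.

Rearranging Darcy-Weisbach: V = √(2·ΔP·D/(f·L·ρ)). With ε/D = 1.6e-06/0.1964 = 8.15e-06, iterate starting from f = 0.02:
  f = 0.02 → V = √(2·3.28e+04·0.1964/(0.02·54.16·1736)) = 2.618 m/s; Re = ρVD/μ = 2.64e+05; f → 0.01475
  f = 0.01475 → V = 3.048 m/s; Re = 3.074e+05; f → 0.01434
  f = 0.01434 → V = 3.091 m/s; Re = 3.118e+05; f → 0.01431
Converged (Δf/f < 1%). With the final f = 0.01431: V = √(2·3.28e+04·0.1964/(0.01431·54.16·1736)) = 3.095 m/s.

V ≈ 3.095 m/s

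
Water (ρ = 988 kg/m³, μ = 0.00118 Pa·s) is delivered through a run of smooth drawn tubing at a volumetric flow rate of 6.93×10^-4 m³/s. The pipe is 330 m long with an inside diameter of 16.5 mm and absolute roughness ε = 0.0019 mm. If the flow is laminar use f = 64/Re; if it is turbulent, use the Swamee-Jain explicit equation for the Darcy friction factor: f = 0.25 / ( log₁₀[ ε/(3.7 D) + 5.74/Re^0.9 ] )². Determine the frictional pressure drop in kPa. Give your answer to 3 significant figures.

ΔP ≈ 2250 kPa

Cross-sectional area A = πD²/4 = π(0.0165)²/4 = 0.0002138 m²; mean velocity V = Q/A = 0.000693/0.0002138 = 3.241 m/s.
Reynolds number Re = ρVD/μ = 988 · 3.241 · 0.0165 / 0.00118 = 4.477e+04.
Re > 4000 → turbulent. Relative roughness ε/D = 1.9e-06/0.0165 = 0.000115. Swamee-Jain: f = 0.25/(log₁₀[0.000115/3.7 + 5.74/4.477e+04^0.9])² = 0.25/(log₁₀[3.11e-05 + 0.000374])² = 0.25/(-3.392)² = 0.02172.
Darcy-Weisbach: ΔP = f(L/D)(ρV²/2) = 0.02172·(330/0.0165)·(988·3.241²/2) = 0.02172·2e+04·5189 = 2.255e+06 Pa.
ΔP = 2.255e+06 Pa = 2250 kPa.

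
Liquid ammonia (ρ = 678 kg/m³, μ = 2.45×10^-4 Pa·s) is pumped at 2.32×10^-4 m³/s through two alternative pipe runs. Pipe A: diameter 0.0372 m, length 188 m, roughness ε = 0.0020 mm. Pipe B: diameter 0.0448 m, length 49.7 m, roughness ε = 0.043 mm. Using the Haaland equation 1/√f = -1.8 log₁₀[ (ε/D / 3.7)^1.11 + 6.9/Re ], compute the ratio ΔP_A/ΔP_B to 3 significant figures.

Pipe A: V = Q/A = 0.000232/0.001087 = 0.2135 m/s; Re = 2.197e+04; ε/D = 5.38e-05; Haaland → f = 0.02524; ΔP_A = f(L/D)(ρV²/2) = 1970 Pa.
Pipe B: V = Q/A = 0.000232/0.001576 = 0.1472 m/s; Re = 1.825e+04; ε/D = 0.00096; Haaland → f = 0.02806; ΔP_B = f(L/D)(ρV²/2) = 228.6 Pa.
ΔP_A/ΔP_B = 1970/228.6 = 8.62.

ΔP_A/ΔP_B ≈ 8.62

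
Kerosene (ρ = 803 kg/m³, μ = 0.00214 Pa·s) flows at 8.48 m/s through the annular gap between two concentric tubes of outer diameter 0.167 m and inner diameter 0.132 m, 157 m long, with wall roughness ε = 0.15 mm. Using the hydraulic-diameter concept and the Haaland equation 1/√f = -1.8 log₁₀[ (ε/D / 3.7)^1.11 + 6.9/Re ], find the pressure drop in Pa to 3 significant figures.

Hydraulic diameter D_h = 4A/P = D_o - D_i = 0.167 - 0.132 = 0.035 m.
Re = ρVD_h/μ = 803·8.48·0.035/0.00214 = 1.114e+05.
ε/D_h = 0.00015/0.035 = 0.00429; Haaland gives 1/√f = -1.8 log₁₀[0.000551+6.2e-05] = 5.783, so f = 0.0299.
ΔP = f(L/D_h)(ρV²/2) = 0.0299·157/0.035·2.887e+04 = 3.872e+06 Pa.

ΔP ≈ 3.87×10^6 Pa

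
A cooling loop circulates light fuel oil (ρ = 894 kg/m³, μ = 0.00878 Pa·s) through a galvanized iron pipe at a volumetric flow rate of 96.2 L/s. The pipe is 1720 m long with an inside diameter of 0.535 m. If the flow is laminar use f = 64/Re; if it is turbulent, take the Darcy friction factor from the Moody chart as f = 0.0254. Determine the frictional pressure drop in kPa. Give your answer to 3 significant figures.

ΔP ≈ 6.68 kPa

Q = 96.2 L/s = 96.2/1000 = 0.0962 m³/s.
Cross-sectional area A = πD²/4 = π(0.535)²/4 = 0.2248 m²; mean velocity V = Q/A = 0.0962/0.2248 = 0.4279 m/s.
Reynolds number Re = ρVD/μ = 894 · 0.4279 · 0.535 / 0.00878 = 2.331e+04.
Re > 4000 → turbulent; use the Moody-chart value f = 0.0254.
Darcy-Weisbach: ΔP = f(L/D)(ρV²/2) = 0.0254·(1720/0.535)·(894·0.4279²/2) = 0.0254·3215·81.86 = 6685 Pa.
ΔP = 6685 Pa = 6.68 kPa.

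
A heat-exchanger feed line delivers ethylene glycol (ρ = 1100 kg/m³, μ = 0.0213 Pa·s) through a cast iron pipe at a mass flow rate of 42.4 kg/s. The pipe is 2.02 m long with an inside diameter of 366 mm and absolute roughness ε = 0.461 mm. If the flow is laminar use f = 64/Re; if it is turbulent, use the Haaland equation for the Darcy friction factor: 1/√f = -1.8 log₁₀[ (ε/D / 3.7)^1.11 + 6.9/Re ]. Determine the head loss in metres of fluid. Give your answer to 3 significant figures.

A = πD²/4 = π(0.366)²/4 = 0.1052 m²; mean velocity V = ṁ/(ρA) = 42.4/(1100 · 0.1052) = 0.3664 m/s.
Reynolds number Re = ρVD/μ = 1100 · 0.3664 · 0.366 / 0.0213 = 6925.
Re > 4000 → turbulent. Relative roughness ε/D = 0.000461/0.366 = 0.00126. Haaland: 1/√f = -1.8 log₁₀[(0.00126/3.7)^1.11 + 6.9/6925] = -1.8 log₁₀[0.000141 + 0.000996] = 5.299, so f = 0.03561.
Darcy-Weisbach: ΔP = f(L/D)(ρV²/2) = 0.03561·(2.02/0.366)·(1100·0.3664²/2) = 0.03561·5.519·73.83 = 14.51 Pa.
Head loss h_f = ΔP/(ρg) = 14.51/(1100·9.81) = 0.00134 m.

h_f ≈ 0.00134 m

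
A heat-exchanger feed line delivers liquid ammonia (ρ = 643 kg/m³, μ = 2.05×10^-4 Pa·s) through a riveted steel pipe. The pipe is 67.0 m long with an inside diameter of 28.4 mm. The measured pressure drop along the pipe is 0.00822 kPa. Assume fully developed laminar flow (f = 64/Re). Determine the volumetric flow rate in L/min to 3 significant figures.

Q ≈ 0.573 L/min

For laminar flow, f = 64/Re with Re = ρVD/μ, so Darcy-Weisbach reduces to ΔP = 32μLV/D². Solving for V: V = ΔP·D²/(32μL) = 8.22·(0.0284)²/(32·0.000205·67) = 0.01508 m/s.
Check: Re = ρVD/μ = 643·0.01508·0.0284/0.000205 = 1344 < 2300, so the laminar assumption holds.
Q = V·A = 0.01508·(π/4·0.0284²) = 9.556e-06 m³/s = 0.573 L/min.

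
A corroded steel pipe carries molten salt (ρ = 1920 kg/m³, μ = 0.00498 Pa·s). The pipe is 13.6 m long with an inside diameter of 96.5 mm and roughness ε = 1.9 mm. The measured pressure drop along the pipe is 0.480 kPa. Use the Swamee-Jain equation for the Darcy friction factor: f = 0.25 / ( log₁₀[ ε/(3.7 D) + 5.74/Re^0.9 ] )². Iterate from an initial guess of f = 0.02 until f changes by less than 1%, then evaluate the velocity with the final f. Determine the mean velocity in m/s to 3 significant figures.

V ≈ 0.258 m/s

Rearranging Darcy-Weisbach: V = √(2·ΔP·D/(f·L·ρ)). With ε/D = 0.0019/0.0965 = 0.0197, iterate starting from f = 0.02:
  f = 0.02 → V = √(2·480·0.0965/(0.02·13.6·1920)) = 0.4212 m/s; Re = ρVD/μ = 1.567e+04; f → 0.05157
  f = 0.05157 → V = 0.2623 m/s; Re = 9758; f → 0.0532
  f = 0.0532 → V = 0.2582 m/s; Re = 9608; f → 0.05326
Converged (Δf/f < 1%). With the final f = 0.05326: V = √(2·480·0.0965/(0.05326·13.6·1920)) = 0.2581 m/s.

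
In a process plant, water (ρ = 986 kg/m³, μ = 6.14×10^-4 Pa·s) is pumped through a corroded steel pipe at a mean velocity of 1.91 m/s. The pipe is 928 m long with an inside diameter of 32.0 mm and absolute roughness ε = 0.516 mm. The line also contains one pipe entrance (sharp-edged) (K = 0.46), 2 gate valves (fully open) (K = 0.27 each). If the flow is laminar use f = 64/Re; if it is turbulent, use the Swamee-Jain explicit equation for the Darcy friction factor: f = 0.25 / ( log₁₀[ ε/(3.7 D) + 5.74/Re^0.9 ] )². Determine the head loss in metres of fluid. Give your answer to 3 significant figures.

h_f ≈ 246 m

Reynolds number Re = ρVD/μ = 986 · 1.91 · 0.032 / 0.000614 = 9.815e+04.
Re > 4000 → turbulent. Relative roughness ε/D = 0.000516/0.032 = 0.0161. Swamee-Jain: f = 0.25/(log₁₀[0.0161/3.7 + 5.74/9.815e+04^0.9])² = 0.25/(log₁₀[0.00436 + 0.000185])² = 0.25/(-2.343)² = 0.04555.
Total minor-loss coefficient ΣK = 1·0.46 + 2·0.27 = 1.
ΔP = [f·L/D + ΣK]·(ρV²/2) = [0.04555·928/0.032 + 1]·(986·1.91²/2) = [1321 + 1]·1799 = 2.378e+06 Pa.
Head loss h_f = ΔP/(ρg) = 2.378e+06/(986·9.81) = 246 m.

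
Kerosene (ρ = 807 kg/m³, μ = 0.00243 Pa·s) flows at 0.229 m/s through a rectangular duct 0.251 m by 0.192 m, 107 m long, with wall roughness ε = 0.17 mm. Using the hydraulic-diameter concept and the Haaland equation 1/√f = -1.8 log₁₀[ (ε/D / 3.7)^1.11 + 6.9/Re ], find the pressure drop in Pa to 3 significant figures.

Hydraulic diameter D_h = 4A/P = 4·(0.251·0.192)/(2·(0.251+0.192)) = 0.1928/0.886 = 0.2176 m.
Re = ρVD_h/μ = 807·0.229·0.2176/0.00243 = 1.655e+04.
ε/D_h = 0.00017/0.2176 = 0.000781; Haaland gives 1/√f = -1.8 log₁₀[8.32e-05+0.000417] = 5.941, so f = 0.02833.
ΔP = f(L/D_h)(ρV²/2) = 0.02833·107/0.2176·21.16 = 294.8 Pa.

ΔP ≈ 295 Pa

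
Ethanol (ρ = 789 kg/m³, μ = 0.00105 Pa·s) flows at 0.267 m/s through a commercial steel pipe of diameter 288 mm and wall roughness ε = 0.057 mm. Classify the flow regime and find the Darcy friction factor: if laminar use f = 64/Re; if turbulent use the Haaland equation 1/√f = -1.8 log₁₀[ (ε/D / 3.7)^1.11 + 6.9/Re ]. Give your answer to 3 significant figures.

f ≈ 0.0207

Re = ρVD/μ = 789·0.267·0.288/0.00105 = 5.778e+04.
Re > 4000 → turbulent. ε/D = 5.7e-05/0.288 = 0.000198; Haaland: 1/√f = -1.8 log₁₀[1.81e-05 + 0.000119] = 6.951, so f = 0.0207.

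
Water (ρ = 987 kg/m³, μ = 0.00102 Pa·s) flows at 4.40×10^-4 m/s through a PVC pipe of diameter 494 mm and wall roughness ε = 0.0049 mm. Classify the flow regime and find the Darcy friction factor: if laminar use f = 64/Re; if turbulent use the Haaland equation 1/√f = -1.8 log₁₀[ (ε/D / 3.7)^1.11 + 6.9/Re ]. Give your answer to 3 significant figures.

f ≈ 0.304

Re = ρVD/μ = 987·0.00044·0.494/0.00102 = 210.3.
Re < 2300 → laminar, so f = 64/Re = 0.3043 (roughness is irrelevant in laminar flow).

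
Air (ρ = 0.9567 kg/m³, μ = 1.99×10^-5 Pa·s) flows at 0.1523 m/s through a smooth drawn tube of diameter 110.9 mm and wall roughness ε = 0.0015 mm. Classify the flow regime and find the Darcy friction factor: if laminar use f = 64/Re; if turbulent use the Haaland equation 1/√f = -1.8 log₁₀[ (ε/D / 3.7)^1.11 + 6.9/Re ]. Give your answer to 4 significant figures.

Re = ρVD/μ = 0.9567·0.1523·0.1109/1.99e-05 = 812.
Re < 2300 → laminar, so f = 64/Re = 0.07882 (roughness is irrelevant in laminar flow).

f ≈ 0.07882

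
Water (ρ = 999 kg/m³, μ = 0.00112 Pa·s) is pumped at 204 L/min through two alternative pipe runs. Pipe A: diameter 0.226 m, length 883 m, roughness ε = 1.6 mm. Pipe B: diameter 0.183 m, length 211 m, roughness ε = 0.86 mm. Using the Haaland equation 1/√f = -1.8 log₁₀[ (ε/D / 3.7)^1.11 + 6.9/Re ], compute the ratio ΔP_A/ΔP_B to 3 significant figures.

Pipe A: V = Q/A = 0.0034/0.04011 = 0.08476 m/s; Re = 1.709e+04; ε/D = 0.00708; Haaland → f = 0.03761; ΔP_A = f(L/D)(ρV²/2) = 527.2 Pa.
Pipe B: V = Q/A = 0.0034/0.0263 = 0.1293 m/s; Re = 2.11e+04; ε/D = 0.0047; Haaland → f = 0.03366; ΔP_B = f(L/D)(ρV²/2) = 323.9 Pa.
ΔP_A/ΔP_B = 527.2/323.9 = 1.63.

ΔP_A/ΔP_B ≈ 1.63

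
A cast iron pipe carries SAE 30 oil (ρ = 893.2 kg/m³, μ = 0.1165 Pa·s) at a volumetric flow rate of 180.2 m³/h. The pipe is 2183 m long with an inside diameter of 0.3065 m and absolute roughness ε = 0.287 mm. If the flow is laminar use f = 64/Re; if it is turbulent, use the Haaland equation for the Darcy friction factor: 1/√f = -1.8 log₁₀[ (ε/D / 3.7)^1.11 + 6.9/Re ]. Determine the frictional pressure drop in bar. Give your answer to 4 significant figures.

Q = 180.2 m³/h = 180.2/3600 = 0.05006 m³/s.
Cross-sectional area A = πD²/4 = π(0.3065)²/4 = 0.07378 m²; mean velocity V = Q/A = 0.05006/0.07378 = 0.6784 m/s.
Reynolds number Re = ρVD/μ = 893.2 · 0.6784 · 0.3065 / 0.117 = 1594.
Re < 2300 → laminar flow, so f = 64/Re = 64/1594 = 0.04014 (the turbulent correlation is not needed).
Darcy-Weisbach: ΔP = f(L/D)(ρV²/2) = 0.04014·(2183/0.3065)·(893.2·0.6784²/2) = 0.04014·7122·205.6 = 5.877e+04 Pa.
ΔP = 5.877e+04 Pa = 0.5877 bar.

ΔP ≈ 0.5877 bar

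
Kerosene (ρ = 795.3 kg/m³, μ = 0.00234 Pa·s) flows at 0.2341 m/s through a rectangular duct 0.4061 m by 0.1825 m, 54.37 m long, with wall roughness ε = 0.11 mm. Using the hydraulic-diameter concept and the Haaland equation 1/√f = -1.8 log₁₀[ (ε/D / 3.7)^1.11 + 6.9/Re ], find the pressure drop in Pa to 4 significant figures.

Hydraulic diameter D_h = 4A/P = 4·(0.4061·0.1825)/(2·(0.4061+0.1825)) = 0.2965/1.177 = 0.2518 m.
Re = ρVD_h/μ = 795.3·0.2341·0.2518/0.00234 = 2.004e+04.
ε/D_h = 0.00011/0.2518 = 0.000437; Haaland gives 1/√f = -1.8 log₁₀[4.37e-05+0.000344] = 6.14, so f = 0.02653.
ΔP = f(L/D_h)(ρV²/2) = 0.02653·54.37/0.2518·21.79 = 124.8 Pa.

ΔP ≈ 124.8 Pa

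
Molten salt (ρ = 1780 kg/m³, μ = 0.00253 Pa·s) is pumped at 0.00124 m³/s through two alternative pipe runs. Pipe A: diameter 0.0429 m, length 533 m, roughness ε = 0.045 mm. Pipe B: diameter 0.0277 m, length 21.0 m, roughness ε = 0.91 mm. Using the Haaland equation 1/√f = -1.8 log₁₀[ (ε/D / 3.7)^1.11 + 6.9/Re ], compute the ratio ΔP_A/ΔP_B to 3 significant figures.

ΔP_A/ΔP_B ≈ 1.25

Pipe A: V = Q/A = 0.00124/0.001445 = 0.8579 m/s; Re = 2.589e+04; ε/D = 0.00105; Haaland → f = 0.02642; ΔP_A = f(L/D)(ρV²/2) = 2.15e+05 Pa.
Pipe B: V = Q/A = 0.00124/0.0006026 = 2.058 m/s; Re = 4.01e+04; ε/D = 0.0329; Haaland → f = 0.06025; ΔP_B = f(L/D)(ρV²/2) = 1.721e+05 Pa.
ΔP_A/ΔP_B = 2.15e+05/1.721e+05 = 1.25.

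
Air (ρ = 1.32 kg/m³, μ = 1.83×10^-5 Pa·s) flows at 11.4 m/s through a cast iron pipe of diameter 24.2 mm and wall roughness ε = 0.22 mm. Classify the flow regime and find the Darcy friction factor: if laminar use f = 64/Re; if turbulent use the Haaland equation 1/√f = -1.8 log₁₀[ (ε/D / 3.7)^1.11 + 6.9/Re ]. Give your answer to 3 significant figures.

Re = ρVD/μ = 1.32·11.4·0.0242/1.83e-05 = 1.99e+04.
Re > 4000 → turbulent. ε/D = 0.00022/0.0242 = 0.00909; Haaland: 1/√f = -1.8 log₁₀[0.00127 + 0.000347] = 5.025, so f = 0.0396.

f ≈ 0.0396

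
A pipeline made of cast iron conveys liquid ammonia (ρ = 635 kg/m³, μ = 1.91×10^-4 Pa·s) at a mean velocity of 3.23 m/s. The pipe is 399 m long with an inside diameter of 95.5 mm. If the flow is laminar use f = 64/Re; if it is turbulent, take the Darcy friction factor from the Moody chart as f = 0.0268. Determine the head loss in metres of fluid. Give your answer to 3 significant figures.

Reynolds number Re = ρVD/μ = 635 · 3.23 · 0.0955 / 0.000191 = 1.026e+06.
Re > 4000 → turbulent; use the Moody-chart value f = 0.0268.
Darcy-Weisbach: ΔP = f(L/D)(ρV²/2) = 0.0268·(399/0.0955)·(635·3.23²/2) = 0.0268·4178·3312 = 3.709e+05 Pa.
Head loss h_f = ΔP/(ρg) = 3.709e+05/(635·9.81) = 59.5 m.

h_f ≈ 59.5 m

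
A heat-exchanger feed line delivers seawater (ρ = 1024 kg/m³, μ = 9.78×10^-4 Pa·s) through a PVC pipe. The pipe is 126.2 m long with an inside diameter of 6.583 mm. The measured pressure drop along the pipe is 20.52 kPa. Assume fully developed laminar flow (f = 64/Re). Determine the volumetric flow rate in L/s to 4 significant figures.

For laminar flow, f = 64/Re with Re = ρVD/μ, so Darcy-Weisbach reduces to ΔP = 32μLV/D². Solving for V: V = ΔP·D²/(32μL) = 2.052e+04·(0.006583)²/(32·0.000978·126.2) = 0.2252 m/s.
Check: Re = ρVD/μ = 1024·0.2252·0.006583/0.000978 = 1552 < 2300, so the laminar assumption holds.
Q = V·A = 0.2252·(π/4·0.006583²) = 7.663e-06 m³/s = 0.007663 L/s.

Q ≈ 0.007663 L/s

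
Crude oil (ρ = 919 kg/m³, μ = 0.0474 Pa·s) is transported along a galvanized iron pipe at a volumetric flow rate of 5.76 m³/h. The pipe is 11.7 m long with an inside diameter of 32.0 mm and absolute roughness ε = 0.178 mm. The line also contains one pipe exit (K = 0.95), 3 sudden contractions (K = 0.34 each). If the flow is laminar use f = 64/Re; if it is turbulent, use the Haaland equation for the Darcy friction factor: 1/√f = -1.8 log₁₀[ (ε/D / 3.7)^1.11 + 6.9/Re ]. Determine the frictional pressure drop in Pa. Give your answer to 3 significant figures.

ΔP ≈ 38100 Pa

Q = 5.76 m³/h = 5.76/3600 = 0.0016 m³/s.
Cross-sectional area A = πD²/4 = π(0.032)²/4 = 0.0008042 m²; mean velocity V = Q/A = 0.0016/0.0008042 = 1.989 m/s.
Reynolds number Re = ρVD/μ = 919 · 1.989 · 0.032 / 0.0474 = 1234.
Re < 2300 → laminar flow, so f = 64/Re = 64/1234 = 0.05185 (the turbulent correlation is not needed).
Total minor-loss coefficient ΣK = 1·0.95 + 3·0.34 = 1.97.
ΔP = [f·L/D + ΣK]·(ρV²/2) = [0.05185·11.7/0.032 + 1.97]·(919·1.989²/2) = [18.96 + 1.97]·1819 = 3.806e+04 Pa.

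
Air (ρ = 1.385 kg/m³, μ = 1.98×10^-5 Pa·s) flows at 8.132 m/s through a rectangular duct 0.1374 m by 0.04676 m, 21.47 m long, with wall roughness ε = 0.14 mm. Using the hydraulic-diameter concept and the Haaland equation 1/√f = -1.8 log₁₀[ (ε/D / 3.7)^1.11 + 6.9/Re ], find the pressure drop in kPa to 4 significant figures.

Hydraulic diameter D_h = 4A/P = 4·(0.1374·0.04676)/(2·(0.1374+0.04676)) = 0.0257/0.3683 = 0.06977 m.
Re = ρVD_h/μ = 1.385·8.132·0.06977/1.98e-05 = 3.969e+04.
ε/D_h = 0.00014/0.06977 = 0.00201; Haaland gives 1/√f = -1.8 log₁₀[0.000237+0.000174] = 6.095, so f = 0.02692.
ΔP = f(L/D_h)(ρV²/2) = 0.02692·21.47/0.06977·45.79 = 379.3 Pa.
ΔP = 0.3793 kPa.

ΔP ≈ 0.3793 kPa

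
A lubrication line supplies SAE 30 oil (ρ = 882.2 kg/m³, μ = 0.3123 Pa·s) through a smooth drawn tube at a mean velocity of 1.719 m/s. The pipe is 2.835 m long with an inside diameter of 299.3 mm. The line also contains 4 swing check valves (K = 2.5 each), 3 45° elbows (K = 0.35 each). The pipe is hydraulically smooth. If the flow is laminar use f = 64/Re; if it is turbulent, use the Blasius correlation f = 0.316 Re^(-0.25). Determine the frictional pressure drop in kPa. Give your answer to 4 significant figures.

Reynolds number Re = ρVD/μ = 882.2 · 1.719 · 0.2993 / 0.312 = 1453.
Re < 2300 → laminar flow, so f = 64/Re = 64/1453 = 0.04404 (the turbulent correlation is not needed).
Total minor-loss coefficient ΣK = 4·2.5 + 3·0.35 = 11.1.
ΔP = [f·L/D + ΣK]·(ρV²/2) = [0.04404·2.835/0.2993 + 11.1]·(882.2·1.719²/2) = [0.4171 + 11.1]·1303 = 1.495e+04 Pa.
ΔP = 1.495e+04 Pa = 14.95 kPa.

ΔP ≈ 14.95 kPa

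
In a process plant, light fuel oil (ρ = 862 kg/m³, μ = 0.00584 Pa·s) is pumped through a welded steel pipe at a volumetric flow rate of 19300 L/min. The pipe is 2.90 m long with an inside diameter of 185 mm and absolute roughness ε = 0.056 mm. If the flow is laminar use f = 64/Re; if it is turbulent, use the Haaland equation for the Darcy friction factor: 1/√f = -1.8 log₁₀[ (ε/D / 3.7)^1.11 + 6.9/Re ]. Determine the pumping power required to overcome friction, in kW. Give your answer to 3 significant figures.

Q = 19300 L/min = 19300/60000 = 0.3217 m³/s.
Cross-sectional area A = πD²/4 = π(0.185)²/4 = 0.02688 m²; mean velocity V = Q/A = 0.3217/0.02688 = 11.97 m/s.
Reynolds number Re = ρVD/μ = 862 · 11.97 · 0.185 / 0.00584 = 3.268e+05.
Re > 4000 → turbulent. Relative roughness ε/D = 5.6e-05/0.185 = 0.000303. Haaland: 1/√f = -1.8 log₁₀[(0.000303/3.7)^1.11 + 6.9/3.268e+05] = -1.8 log₁₀[2.91e-05 + 2.11e-05] = 7.739, so f = 0.0167.
Darcy-Weisbach: ΔP = f(L/D)(ρV²/2) = 0.0167·(2.9/0.185)·(862·11.97²/2) = 0.0167·15.68·6.172e+04 = 1.615e+04 Pa.
Pumping power P = QΔP = 0.3217·1.615e+04 = 5196 W = 5.20 kW.

P ≈ 5.20 kW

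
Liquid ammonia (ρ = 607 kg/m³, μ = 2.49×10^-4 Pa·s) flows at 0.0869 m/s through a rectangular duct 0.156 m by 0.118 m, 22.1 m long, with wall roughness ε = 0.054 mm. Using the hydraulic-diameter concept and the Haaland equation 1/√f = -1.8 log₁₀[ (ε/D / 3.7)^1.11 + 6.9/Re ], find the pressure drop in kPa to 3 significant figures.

Hydraulic diameter D_h = 4A/P = 4·(0.156·0.118)/(2·(0.156+0.118)) = 0.07363/0.548 = 0.1344 m.
Re = ρVD_h/μ = 607·0.0869·0.1344/0.000249 = 2.846e+04.
ε/D_h = 5.4e-05/0.1344 = 0.000402; Haaland gives 1/√f = -1.8 log₁₀[3.98e-05+0.000242] = 6.389, so f = 0.0245.
ΔP = f(L/D_h)(ρV²/2) = 0.0245·22.1/0.1344·2.292 = 9.235 Pa.
ΔP = 0.00924 kPa.

ΔP ≈ 0.00924 kPa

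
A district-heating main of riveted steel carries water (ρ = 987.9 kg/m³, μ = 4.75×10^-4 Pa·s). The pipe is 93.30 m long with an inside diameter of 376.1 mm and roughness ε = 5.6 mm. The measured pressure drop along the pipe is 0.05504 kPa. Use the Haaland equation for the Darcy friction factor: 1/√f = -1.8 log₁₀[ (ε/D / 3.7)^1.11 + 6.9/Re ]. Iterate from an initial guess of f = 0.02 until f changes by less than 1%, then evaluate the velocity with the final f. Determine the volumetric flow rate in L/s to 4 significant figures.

Q ≈ 11.20 L/s

Rearranging Darcy-Weisbach: V = √(2·ΔP·D/(f·L·ρ)). With ε/D = 0.0056/0.3761 = 0.0149, iterate starting from f = 0.02:
  f = 0.02 → V = √(2·55.04·0.3761/(0.02·93.3·987.9)) = 0.1499 m/s; Re = ρVD/μ = 1.172e+05; f → 0.04404
  f = 0.04404 → V = 0.101 m/s; Re = 7.9e+04; f → 0.04422
Converged (Δf/f < 1%). With the final f = 0.04422: V = √(2·55.04·0.3761/(0.04422·93.3·987.9)) = 0.1008 m/s.
Q = V·A = 0.1008·(π/4·0.3761²) = 0.0112 m³/s = 11.20 L/s.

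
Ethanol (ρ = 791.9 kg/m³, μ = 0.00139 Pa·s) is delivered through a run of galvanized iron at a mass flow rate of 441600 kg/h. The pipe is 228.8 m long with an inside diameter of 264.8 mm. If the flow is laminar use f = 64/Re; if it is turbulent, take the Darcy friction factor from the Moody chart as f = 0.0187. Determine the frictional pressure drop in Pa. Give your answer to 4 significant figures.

ṁ = 441600 kg/h = 441600/3600 = 122.7 kg/s.
A = πD²/4 = π(0.2648)²/4 = 0.05507 m²; mean velocity V = ṁ/(ρA) = 122.7/(791.9 · 0.05507) = 2.813 m/s.
Reynolds number Re = ρVD/μ = 791.9 · 2.813 · 0.2648 / 0.00139 = 4.243e+05.
Re > 4000 → turbulent; use the Moody-chart value f = 0.0187.
Darcy-Weisbach: ΔP = f(L/D)(ρV²/2) = 0.0187·(228.8/0.2648)·(791.9·2.813²/2) = 0.0187·864·3133 = 5.062e+04 Pa.

ΔP ≈ 50620 Pa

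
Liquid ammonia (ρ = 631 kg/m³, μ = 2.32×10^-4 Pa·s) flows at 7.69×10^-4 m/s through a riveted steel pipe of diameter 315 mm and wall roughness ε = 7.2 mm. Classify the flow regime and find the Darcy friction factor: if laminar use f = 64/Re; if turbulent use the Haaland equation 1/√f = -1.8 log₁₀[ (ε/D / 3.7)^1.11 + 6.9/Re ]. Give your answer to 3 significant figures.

f ≈ 0.0971

Re = ρVD/μ = 631·0.000769·0.315/0.000232 = 658.8.
Re < 2300 → laminar, so f = 64/Re = 0.09714 (roughness is irrelevant in laminar flow).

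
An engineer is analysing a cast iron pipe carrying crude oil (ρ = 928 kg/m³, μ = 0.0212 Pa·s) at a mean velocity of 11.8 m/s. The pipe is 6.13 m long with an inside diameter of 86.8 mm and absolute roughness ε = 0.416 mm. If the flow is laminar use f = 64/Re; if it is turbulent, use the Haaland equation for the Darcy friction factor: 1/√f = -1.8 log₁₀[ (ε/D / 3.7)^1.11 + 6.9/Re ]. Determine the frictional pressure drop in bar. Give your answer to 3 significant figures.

Reynolds number Re = ρVD/μ = 928 · 11.8 · 0.0868 / 0.0212 = 4.483e+04.
Re > 4000 → turbulent. Relative roughness ε/D = 0.000416/0.0868 = 0.00479. Haaland: 1/√f = -1.8 log₁₀[(0.00479/3.7)^1.11 + 6.9/4.483e+04] = -1.8 log₁₀[0.000623 + 0.000154] = 5.597, so f = 0.03192.
Darcy-Weisbach: ΔP = f(L/D)(ρV²/2) = 0.03192·(6.13/0.0868)·(928·11.8²/2) = 0.03192·70.62·6.461e+04 = 1.457e+05 Pa.
ΔP = 1.457e+05 Pa = 1.46 bar.

ΔP ≈ 1.46 bar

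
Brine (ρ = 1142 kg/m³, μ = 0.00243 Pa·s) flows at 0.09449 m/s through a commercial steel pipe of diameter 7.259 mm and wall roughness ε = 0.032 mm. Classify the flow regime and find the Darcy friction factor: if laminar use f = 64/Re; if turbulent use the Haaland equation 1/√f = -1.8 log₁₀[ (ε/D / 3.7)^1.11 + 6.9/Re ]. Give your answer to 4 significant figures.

f ≈ 0.1985

Re = ρVD/μ = 1142·0.09449·0.007259/0.00243 = 322.3.
Re < 2300 → laminar, so f = 64/Re = 0.1985 (roughness is irrelevant in laminar flow).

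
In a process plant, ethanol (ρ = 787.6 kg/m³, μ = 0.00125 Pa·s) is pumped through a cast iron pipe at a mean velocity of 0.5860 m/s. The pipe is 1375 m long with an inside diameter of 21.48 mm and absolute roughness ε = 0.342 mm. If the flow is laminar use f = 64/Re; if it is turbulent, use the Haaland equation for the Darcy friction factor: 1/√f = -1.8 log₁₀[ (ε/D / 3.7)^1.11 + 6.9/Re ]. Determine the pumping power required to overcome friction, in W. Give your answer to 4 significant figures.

P ≈ 91.48 W

Reynolds number Re = ρVD/μ = 787.6 · 0.586 · 0.02148 / 0.00125 = 7931.
Re > 4000 → turbulent. Relative roughness ε/D = 0.000342/0.02148 = 0.0159. Haaland: 1/√f = -1.8 log₁₀[(0.0159/3.7)^1.11 + 6.9/7931] = -1.8 log₁₀[0.00236 + 0.00087] = 4.483, so f = 0.04977.
Darcy-Weisbach: ΔP = f(L/D)(ρV²/2) = 0.04977·(1375/0.02148)·(787.6·0.586²/2) = 0.04977·6.401e+04·135.2 = 4.308e+05 Pa.
Q = V·A = 0.586·0.0003624 = 0.0002124 m³/s.
Pumping power P = QΔP = 0.0002124·4.308e+05 = 91.480 W = 91.48 W.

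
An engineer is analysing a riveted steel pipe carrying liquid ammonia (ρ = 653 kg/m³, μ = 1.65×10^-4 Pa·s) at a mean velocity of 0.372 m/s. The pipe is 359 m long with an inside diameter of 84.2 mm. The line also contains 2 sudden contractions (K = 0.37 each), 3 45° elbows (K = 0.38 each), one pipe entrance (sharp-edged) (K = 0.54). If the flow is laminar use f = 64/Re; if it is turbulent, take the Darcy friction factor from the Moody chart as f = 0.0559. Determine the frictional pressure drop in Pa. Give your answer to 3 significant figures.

ΔP ≈ 10900 Pa

Reynolds number Re = ρVD/μ = 653 · 0.372 · 0.0842 / 0.000165 = 1.24e+05.
Re > 4000 → turbulent; use the Moody-chart value f = 0.0559.
Total minor-loss coefficient ΣK = 2·0.37 + 3·0.38 + 1·0.54 = 2.42.
ΔP = [f·L/D + ΣK]·(ρV²/2) = [0.0559·359/0.0842 + 2.42]·(653·0.372²/2) = [238.3 + 2.42]·45.18 = 1.088e+04 Pa.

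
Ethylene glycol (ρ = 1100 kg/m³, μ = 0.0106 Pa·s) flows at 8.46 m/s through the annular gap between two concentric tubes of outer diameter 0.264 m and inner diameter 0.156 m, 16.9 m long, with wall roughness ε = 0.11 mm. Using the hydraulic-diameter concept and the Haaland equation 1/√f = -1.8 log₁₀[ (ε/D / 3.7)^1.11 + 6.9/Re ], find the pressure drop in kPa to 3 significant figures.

Hydraulic diameter D_h = 4A/P = D_o - D_i = 0.264 - 0.156 = 0.108 m.
Re = ρVD_h/μ = 1100·8.46·0.108/0.0106 = 9.482e+04.
ε/D_h = 0.00011/0.108 = 0.00102; Haaland gives 1/√f = -1.8 log₁₀[0.000112+7.28e-05] = 6.721, so f = 0.02214.
ΔP = f(L/D_h)(ρV²/2) = 0.02214·16.9/0.108·3.936e+04 = 1.364e+05 Pa.
ΔP = 136 kPa.

ΔP ≈ 136 kPa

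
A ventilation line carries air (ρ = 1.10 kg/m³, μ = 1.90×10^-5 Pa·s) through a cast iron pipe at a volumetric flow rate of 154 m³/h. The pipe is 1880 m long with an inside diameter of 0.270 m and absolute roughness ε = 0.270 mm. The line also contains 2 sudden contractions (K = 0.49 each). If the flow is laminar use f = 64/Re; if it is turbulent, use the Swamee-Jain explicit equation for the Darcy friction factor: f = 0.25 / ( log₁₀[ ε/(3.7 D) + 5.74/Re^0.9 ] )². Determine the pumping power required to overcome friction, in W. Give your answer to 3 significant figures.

Q = 154 m³/h = 154/3600 = 0.04278 m³/s.
Cross-sectional area A = πD²/4 = π(0.27)²/4 = 0.05726 m²; mean velocity V = Q/A = 0.04278/0.05726 = 0.7471 m/s.
Reynolds number Re = ρVD/μ = 1.1 · 0.7471 · 0.27 / 1.9e-05 = 1.168e+04.
Re > 4000 → turbulent. Relative roughness ε/D = 0.00027/0.27 = 0.001. Swamee-Jain: f = 0.25/(log₁₀[0.001/3.7 + 5.74/1.168e+04^0.9])² = 0.25/(log₁₀[0.00027 + 0.00125])² = 0.25/(-2.817)² = 0.0315.
Total minor-loss coefficient ΣK = 2·0.49 = 0.98.
ΔP = [f·L/D + ΣK]·(ρV²/2) = [0.0315·1880/0.27 + 0.98]·(1.1·0.7471²/2) = [219.4 + 0.98]·0.307 = 67.65 Pa.
Pumping power P = QΔP = 0.04278·67.65 = 2.894 W = 2.89 W.

P ≈ 2.89 W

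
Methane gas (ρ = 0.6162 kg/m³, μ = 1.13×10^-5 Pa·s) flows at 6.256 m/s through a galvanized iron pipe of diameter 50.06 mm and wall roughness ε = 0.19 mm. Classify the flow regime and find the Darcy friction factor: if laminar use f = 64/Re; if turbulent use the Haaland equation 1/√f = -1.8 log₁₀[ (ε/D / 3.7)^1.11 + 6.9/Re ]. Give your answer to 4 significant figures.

f ≈ 0.03311

Re = ρVD/μ = 0.6162·6.256·0.05006/1.13e-05 = 1.708e+04.
Re > 4000 → turbulent. ε/D = 0.00019/0.05006 = 0.0038; Haaland: 1/√f = -1.8 log₁₀[0.000481 + 0.000404] = 5.495, so f = 0.03311.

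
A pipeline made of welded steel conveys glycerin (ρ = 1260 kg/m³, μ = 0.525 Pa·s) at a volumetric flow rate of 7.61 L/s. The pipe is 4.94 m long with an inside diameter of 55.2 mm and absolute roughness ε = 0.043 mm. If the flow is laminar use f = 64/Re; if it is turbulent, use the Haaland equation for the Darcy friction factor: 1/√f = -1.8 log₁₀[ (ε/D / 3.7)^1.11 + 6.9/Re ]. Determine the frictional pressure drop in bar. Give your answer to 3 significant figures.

Q = 7.61 L/s = 7.61/1000 = 0.00761 m³/s.
Cross-sectional area A = πD²/4 = π(0.0552)²/4 = 0.002393 m²; mean velocity V = Q/A = 0.00761/0.002393 = 3.18 m/s.
Reynolds number Re = ρVD/μ = 1260 · 3.18 · 0.0552 / 0.525 = 421.3.
Re < 2300 → laminar flow, so f = 64/Re = 64/421.3 = 0.1519 (the turbulent correlation is not needed).
Darcy-Weisbach: ΔP = f(L/D)(ρV²/2) = 0.1519·(4.94/0.0552)·(1260·3.18²/2) = 0.1519·89.49·6371 = 8.661e+04 Pa.
ΔP = 8.661e+04 Pa = 0.866 bar.

ΔP ≈ 0.866 bar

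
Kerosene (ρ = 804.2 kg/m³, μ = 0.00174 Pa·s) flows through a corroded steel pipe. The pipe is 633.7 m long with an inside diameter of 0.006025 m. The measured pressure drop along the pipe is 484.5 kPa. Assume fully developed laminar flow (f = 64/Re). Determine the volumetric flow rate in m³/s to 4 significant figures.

Q ≈ 1.421×10^-5 m³/s

For laminar flow, f = 64/Re with Re = ρVD/μ, so Darcy-Weisbach reduces to ΔP = 32μLV/D². Solving for V: V = ΔP·D²/(32μL) = 4.845e+05·(0.006025)²/(32·0.00174·633.7) = 0.4985 m/s.
Check: Re = ρVD/μ = 804.2·0.4985·0.006025/0.00174 = 1388 < 2300, so the laminar assumption holds.
Q = V·A = 0.4985·(π/4·0.006025²) = 1.421e-05 m³/s = 1.421×10^-5 m³/s.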